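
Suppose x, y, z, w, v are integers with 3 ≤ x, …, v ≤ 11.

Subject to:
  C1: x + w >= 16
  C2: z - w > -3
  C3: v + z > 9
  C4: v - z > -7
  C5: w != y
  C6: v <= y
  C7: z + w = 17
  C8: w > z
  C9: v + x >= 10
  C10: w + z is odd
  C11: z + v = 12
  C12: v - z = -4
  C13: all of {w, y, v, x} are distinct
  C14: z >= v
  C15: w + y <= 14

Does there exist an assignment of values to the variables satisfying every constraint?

Satisfiable

The assignment x = 8, y = 5, z = 8, w = 9, v = 4 works:
  constraint 1 holds since x + w = 17.
  constraint 2 holds since z - w = -1.
  constraint 3 holds since v + z = 12.
The rest check out directly.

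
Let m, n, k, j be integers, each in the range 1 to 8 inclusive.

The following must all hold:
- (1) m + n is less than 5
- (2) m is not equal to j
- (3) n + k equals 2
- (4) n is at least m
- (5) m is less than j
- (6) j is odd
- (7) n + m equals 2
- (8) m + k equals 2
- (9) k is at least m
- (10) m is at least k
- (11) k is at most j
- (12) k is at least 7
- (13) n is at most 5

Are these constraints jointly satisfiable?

Unsatisfiable

From constraints 10 and 12: m ≥ k and k ≥ 7, so m ≥ 7. From constraints 4 and 13: m ≤ n and n ≤ 5, so m ≤ 5. But 5 < 7, so no value of m works.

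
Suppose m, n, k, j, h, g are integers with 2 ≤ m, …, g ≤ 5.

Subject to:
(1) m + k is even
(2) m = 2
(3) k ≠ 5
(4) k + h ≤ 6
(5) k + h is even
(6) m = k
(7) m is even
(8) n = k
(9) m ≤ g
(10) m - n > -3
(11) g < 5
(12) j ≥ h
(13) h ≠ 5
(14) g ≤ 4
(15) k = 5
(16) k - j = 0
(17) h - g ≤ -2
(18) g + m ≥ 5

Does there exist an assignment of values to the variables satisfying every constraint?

Constraint 2 fixes m = 2 and constraint 15 fixes k = 5, but constraint 6 requires m = k. Since 2 ≠ 5, contradiction.

Unsatisfiable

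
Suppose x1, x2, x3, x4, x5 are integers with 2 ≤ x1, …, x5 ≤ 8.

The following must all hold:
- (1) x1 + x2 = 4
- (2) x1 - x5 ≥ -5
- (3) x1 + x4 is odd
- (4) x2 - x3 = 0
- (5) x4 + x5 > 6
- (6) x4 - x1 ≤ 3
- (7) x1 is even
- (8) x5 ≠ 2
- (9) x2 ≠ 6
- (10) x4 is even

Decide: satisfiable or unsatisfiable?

Unsatisfiable

Constraint 7 makes x1 even and constraint 10 makes x4 even, so x1 + x4 must be even. Constraint 3 says x1 + x4 is odd — contradiction.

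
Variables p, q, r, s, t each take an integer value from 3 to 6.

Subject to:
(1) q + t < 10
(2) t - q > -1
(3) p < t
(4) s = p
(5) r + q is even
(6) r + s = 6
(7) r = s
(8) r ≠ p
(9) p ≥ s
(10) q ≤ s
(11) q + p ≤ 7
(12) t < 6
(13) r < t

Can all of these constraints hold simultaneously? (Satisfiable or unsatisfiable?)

From constraints 4 and 7, r = s = p, so r = p. But constraint 8 says r ≠ p. Contradiction.

Unsatisfiable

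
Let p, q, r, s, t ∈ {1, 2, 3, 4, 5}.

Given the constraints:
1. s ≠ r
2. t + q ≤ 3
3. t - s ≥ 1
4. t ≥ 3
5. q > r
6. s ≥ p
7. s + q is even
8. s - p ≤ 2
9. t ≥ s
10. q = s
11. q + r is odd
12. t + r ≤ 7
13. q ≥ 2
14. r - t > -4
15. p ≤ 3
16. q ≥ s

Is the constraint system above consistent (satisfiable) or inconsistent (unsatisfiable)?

From constraint 4: t ≥ 3. From constraint 13: q ≥ 2. Hence t + q ≥ 5. But constraint 2 requires t + q ≤ 3, and 3 < 5. Contradiction.

Unsatisfiable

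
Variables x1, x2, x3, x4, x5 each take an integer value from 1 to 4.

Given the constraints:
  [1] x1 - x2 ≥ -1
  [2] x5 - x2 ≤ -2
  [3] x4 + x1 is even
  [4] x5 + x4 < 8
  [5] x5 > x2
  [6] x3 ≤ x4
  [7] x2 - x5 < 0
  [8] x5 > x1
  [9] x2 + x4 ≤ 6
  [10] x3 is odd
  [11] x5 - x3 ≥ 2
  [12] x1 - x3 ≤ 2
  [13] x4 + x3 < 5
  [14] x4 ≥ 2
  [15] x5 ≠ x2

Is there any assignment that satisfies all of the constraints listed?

Unsatisfiable

Constraints 1, 2, 11, and 12 give x1 − x2 ≥ -1, x2 − x5 ≥ 2, x5 − x3 ≥ 2, x3 − x1 ≥ -2.
Adding all 4 inequalities: the left sides telescope to 0, and the right sides sum to (-1) + 2 + 2 + (-2) = 1. So 0 ≥ 1, which is false.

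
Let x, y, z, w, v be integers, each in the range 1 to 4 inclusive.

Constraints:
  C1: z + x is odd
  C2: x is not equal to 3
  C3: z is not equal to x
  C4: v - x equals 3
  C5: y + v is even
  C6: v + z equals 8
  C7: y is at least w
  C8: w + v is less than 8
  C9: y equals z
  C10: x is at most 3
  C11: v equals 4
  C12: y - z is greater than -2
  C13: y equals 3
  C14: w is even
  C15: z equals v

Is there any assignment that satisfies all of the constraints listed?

Constraint 13 fixes y = 3 and constraint 11 fixes v = 4. Constraints 9 and 15 give y = z = v, so y = v. But 3 ≠ 4 — contradiction.

Unsatisfiable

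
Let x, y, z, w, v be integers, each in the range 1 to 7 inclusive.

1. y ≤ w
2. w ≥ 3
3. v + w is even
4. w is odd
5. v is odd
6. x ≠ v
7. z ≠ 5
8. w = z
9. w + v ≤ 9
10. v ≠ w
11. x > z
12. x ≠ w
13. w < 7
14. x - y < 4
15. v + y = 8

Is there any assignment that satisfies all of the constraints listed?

Try x = 4, y = 3, z = 3, w = 3, v = 5.
Check constraint 9: w + v = 8; constraint 14: x - y = 1. The remaining constraints are straightforward to verify.

Satisfiable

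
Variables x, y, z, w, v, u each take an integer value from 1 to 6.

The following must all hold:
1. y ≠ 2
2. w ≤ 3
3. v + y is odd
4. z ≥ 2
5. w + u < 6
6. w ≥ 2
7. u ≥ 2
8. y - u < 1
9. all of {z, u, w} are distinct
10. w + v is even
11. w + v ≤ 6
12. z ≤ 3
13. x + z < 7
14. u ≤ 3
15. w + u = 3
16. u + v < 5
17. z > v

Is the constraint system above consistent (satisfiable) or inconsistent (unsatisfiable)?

Constraints 2, 4, 6, 7, 12, and 14 confine each of z, u, w to the 2 values {2, 3}.
Constraint 9 requires all 3 of them to be distinct, but only 2 values are available — impossible by the pigeonhole principle.

Unsatisfiable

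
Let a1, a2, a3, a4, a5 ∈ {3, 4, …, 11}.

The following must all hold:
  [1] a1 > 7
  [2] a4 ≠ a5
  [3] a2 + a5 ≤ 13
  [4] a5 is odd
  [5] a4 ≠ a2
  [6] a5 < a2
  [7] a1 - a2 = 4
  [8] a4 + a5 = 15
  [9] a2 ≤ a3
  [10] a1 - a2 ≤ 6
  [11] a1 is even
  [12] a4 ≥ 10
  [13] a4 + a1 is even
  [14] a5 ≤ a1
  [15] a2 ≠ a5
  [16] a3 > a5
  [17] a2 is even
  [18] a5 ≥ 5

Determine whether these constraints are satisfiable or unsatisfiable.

Setting (a1, a2, a3, a4, a5) = (10, 6, 8, 10, 5) satisfies everything: constraint 3: a2 + a5 = 11; constraint 7: a1 - a2 = 4; constraint 8: a4 + a5 = 15, and the others follow.

Satisfiable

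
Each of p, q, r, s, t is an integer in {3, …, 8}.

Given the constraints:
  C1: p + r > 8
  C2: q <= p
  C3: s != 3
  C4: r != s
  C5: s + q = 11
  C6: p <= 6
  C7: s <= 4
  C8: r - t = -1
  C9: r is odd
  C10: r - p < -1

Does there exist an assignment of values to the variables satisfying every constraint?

From constraint 7: s ≤ 4. From constraints 2 and 6: q ≤ p ≤ 6. Hence s + q ≤ 10. But constraint 5 requires s + q = 11, and 11 > 10. Contradiction.

Unsatisfiable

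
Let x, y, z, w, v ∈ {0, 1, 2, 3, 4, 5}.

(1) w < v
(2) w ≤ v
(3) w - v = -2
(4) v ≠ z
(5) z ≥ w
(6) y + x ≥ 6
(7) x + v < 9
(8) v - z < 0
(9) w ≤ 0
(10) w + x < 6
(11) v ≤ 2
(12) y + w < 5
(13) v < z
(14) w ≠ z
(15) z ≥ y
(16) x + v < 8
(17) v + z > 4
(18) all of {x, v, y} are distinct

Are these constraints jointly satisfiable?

Satisfiable

Setting (x, y, z, w, v) = (5, 4, 4, 0, 2) satisfies everything: constraint 3: w - v = -2; constraint 6: y + x = 9; constraint 7: x + v = 7, and the others follow.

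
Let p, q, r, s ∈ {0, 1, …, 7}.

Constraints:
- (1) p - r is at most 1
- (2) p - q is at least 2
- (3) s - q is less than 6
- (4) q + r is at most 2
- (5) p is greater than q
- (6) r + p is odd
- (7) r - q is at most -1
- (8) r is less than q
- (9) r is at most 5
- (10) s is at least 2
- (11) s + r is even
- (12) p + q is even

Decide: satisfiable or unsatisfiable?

Unsatisfiable

Constraints 1, 2, and 7 give p − q ≥ 2, q − r ≥ 1, r − p ≥ -1.
Adding all 3 inequalities: the left sides telescope to 0, and the right sides sum to 2 + 1 + (-1) = 2. So 0 ≥ 2, which is false.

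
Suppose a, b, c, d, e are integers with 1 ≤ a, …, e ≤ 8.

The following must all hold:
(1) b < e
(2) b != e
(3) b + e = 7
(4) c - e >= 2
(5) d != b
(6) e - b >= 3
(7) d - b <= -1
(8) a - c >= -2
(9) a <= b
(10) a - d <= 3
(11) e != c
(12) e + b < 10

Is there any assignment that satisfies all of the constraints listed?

Constraints 4, 6, 7, 8, and 10 give b − d ≥ 1, d − a ≥ -3, a − c ≥ -2, c − e ≥ 2, e − b ≥ 3.
Adding all 5 inequalities: the left sides telescope to 0, and the right sides sum to 1 + (-3) + (-2) + 2 + 3 = 1. So 0 ≥ 1, which is false.

Unsatisfiable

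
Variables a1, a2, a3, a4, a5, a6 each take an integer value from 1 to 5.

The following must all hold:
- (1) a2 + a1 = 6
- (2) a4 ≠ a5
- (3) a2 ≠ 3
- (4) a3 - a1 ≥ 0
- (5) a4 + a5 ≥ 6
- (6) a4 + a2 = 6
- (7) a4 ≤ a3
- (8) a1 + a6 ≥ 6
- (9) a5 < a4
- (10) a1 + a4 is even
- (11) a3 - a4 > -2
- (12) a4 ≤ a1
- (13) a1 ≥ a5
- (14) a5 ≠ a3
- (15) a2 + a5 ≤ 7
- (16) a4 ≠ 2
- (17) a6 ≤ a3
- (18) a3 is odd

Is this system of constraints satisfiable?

One satisfying assignment is a1 = 5, a2 = 1, a3 = 5, a4 = 5, a5 = 3, a6 = 3.
For the less obvious constraints — constraint 1: a2 + a1 = 6; constraint 4: a3 - a1 = 0 — and the others hold by inspection.

Satisfiable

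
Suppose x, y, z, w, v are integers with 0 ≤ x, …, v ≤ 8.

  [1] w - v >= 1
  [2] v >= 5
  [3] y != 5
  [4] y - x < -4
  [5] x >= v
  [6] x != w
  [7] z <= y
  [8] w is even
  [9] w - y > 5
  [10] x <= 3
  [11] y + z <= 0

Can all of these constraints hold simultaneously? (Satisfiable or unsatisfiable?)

Unsatisfiable

From constraint 2: v ≥ 5. From constraints 5 and 10: v ≤ x and x ≤ 3, so v ≤ 3. But 3 < 5, so no value of v works.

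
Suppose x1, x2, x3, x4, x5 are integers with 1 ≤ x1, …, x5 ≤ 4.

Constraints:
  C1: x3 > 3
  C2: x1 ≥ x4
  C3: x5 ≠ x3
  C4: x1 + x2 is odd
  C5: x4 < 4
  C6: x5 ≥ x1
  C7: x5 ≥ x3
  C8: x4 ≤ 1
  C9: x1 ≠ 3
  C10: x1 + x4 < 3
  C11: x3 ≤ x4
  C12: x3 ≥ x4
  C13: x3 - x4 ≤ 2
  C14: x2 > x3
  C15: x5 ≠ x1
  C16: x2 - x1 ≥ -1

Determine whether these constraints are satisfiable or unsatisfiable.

From constraint 1: x3 ≥ 4. From constraints 8 and 11: x3 ≤ x4 and x4 ≤ 1, so x3 ≤ 1. But 1 < 4, so no value of x3 works.

Unsatisfiable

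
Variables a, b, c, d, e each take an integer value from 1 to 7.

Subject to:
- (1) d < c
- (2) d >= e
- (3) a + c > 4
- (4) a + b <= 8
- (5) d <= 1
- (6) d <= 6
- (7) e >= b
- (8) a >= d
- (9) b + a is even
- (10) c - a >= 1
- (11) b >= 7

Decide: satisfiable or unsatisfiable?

From constraints 7 and 11: e ≥ b and b ≥ 7, so e ≥ 7. From constraints 2 and 5: e ≤ d and d ≤ 1, so e ≤ 1. But 1 < 7, so no value of e works.

Unsatisfiable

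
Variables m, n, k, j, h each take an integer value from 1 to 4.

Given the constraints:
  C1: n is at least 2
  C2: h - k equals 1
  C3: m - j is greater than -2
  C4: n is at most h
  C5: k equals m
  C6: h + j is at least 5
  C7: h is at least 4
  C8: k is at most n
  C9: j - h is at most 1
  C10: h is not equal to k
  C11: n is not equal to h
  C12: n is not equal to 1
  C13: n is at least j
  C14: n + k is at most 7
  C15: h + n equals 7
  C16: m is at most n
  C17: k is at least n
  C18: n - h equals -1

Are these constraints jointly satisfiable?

Satisfiable

One satisfying assignment is m = 3, n = 3, k = 3, j = 2, h = 4.
For the less obvious constraints — constraint 2: h - k = 1; constraint 3: m - j = 1; constraint 6: h + j = 6 — and the others hold by inspection.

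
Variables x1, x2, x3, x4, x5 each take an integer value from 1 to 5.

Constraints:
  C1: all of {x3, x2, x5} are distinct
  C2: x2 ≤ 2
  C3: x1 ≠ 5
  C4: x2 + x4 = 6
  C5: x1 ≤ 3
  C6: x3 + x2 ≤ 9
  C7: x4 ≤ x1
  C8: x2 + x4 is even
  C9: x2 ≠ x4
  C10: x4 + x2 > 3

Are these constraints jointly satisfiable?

From constraint 2: x2 ≤ 2. From constraints 5 and 7: x4 ≤ x1 ≤ 3. Hence x2 + x4 ≤ 5. But constraint 4 requires x2 + x4 = 6, and 6 > 5. Contradiction.

Unsatisfiable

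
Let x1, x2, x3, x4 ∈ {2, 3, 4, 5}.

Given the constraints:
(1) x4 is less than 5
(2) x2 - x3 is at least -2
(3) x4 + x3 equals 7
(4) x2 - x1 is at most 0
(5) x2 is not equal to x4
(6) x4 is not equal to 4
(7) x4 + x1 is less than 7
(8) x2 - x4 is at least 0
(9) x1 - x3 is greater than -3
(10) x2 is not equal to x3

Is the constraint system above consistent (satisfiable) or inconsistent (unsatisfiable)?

Satisfiable

Take x1 = 3, x2 = 3, x3 = 5, x4 = 2. Then constraint 2: x2 - x3 = -2; constraint 3: x4 + x3 = 7, and every other listed constraint is also met.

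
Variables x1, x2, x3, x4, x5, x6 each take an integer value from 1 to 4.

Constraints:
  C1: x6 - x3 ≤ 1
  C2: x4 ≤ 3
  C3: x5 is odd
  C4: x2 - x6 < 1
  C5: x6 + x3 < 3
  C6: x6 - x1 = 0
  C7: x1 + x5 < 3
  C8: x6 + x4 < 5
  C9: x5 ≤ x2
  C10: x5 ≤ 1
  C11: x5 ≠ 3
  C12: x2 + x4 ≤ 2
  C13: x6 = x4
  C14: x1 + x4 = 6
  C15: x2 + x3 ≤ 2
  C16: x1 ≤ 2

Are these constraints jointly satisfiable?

From constraint 16: x1 ≤ 2. From constraint 2: x4 ≤ 3. Hence x1 + x4 ≤ 5. But constraint 14 requires x1 + x4 = 6, and 6 > 5. Contradiction.

Unsatisfiable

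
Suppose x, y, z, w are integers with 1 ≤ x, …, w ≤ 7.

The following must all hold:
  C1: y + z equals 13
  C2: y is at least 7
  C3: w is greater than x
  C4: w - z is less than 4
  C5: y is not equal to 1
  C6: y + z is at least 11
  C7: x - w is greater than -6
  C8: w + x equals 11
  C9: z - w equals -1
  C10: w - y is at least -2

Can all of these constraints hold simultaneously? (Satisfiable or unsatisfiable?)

Satisfiable

The assignment x = 4, y = 7, z = 6, w = 7 works:
  constraint 1 holds since y + z = 13.
  constraint 4 holds since w - z = 1.
The rest check out directly.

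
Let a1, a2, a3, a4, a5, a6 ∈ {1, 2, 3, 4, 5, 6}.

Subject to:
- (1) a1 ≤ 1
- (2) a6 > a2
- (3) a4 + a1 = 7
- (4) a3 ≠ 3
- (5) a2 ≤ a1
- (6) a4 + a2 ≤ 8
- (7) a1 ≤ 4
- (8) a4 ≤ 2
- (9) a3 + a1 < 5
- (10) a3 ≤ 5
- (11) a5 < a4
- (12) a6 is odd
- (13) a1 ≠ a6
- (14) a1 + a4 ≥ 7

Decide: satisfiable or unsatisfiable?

Unsatisfiable

From constraint 7: a1 ≤ 4. From constraint 8: a4 ≤ 2. Hence a1 + a4 ≤ 6. But constraint 14 requires a1 + a4 ≥ 7, and 7 > 6. Contradiction.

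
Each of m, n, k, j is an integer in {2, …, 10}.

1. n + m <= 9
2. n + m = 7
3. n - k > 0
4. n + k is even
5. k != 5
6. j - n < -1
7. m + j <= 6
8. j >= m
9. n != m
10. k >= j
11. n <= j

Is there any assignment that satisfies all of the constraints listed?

Unsatisfiable

Constraints 3, 10, and 11 give n ≤ j, j ≤ k, k < n. Chaining: n ≤ j ≤ k < n, which forces n < n — impossible.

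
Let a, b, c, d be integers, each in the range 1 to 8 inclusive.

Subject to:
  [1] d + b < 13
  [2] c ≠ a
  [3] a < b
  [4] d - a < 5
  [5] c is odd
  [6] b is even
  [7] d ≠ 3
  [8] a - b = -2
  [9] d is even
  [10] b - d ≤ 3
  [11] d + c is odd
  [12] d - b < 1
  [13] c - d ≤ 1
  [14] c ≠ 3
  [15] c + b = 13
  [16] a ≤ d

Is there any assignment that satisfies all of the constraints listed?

The assignment a = 4, b = 6, c = 7, d = 6 works:
  constraint 1 holds since d + b = 12.
  constraint 4 holds since d - a = 2.
  constraint 8 holds since a - b = -2.
The rest check out directly.

Satisfiable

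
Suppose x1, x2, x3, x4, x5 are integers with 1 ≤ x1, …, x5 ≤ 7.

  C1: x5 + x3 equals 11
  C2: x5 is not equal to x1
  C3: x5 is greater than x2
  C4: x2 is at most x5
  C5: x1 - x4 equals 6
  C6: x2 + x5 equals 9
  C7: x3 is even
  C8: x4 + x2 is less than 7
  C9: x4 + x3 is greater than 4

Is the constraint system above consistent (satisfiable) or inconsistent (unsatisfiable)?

The assignment x1 = 7, x2 = 4, x3 = 6, x4 = 1, x5 = 5 works:
  constraint 1 holds since x5 + x3 = 11.
  constraint 5 holds since x1 - x4 = 6.
The rest check out directly.

Satisfiable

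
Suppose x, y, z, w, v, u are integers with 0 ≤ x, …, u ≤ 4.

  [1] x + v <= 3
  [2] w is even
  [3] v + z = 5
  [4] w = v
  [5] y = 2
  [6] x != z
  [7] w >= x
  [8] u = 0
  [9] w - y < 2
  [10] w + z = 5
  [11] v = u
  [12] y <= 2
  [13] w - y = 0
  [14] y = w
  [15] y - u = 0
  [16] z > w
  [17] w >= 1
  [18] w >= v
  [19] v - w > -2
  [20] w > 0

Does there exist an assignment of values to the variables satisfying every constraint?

Unsatisfiable

Constraint 5 fixes y = 2 and constraint 8 fixes u = 0. Constraints 4, 11, and 14 give y = w = v = u, so y = u. But 2 ≠ 0 — contradiction.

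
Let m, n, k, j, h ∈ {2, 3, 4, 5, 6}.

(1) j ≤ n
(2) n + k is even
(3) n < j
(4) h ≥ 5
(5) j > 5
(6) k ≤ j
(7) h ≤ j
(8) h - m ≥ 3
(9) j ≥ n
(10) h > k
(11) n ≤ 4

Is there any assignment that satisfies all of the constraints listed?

From constraints 4 and 7: j ≥ h and h ≥ 5, so j ≥ 5. From constraints 1 and 11: j ≤ n and n ≤ 4, so j ≤ 4. But 4 < 5, so no value of j works.

Unsatisfiable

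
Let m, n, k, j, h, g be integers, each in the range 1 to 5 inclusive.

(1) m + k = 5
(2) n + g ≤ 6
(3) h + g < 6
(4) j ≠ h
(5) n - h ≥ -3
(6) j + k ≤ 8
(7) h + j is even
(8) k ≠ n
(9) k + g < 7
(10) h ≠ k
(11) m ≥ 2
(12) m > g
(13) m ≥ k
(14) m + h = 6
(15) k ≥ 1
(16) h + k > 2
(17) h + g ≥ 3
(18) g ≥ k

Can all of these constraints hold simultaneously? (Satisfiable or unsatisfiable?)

Satisfiable

Setting (m, n, k, j, h, g) = (3, 1, 2, 5, 3, 2) satisfies everything: constraint 1: m + k = 5; constraint 2: n + g = 3; constraint 3: h + g = 5, and the others follow.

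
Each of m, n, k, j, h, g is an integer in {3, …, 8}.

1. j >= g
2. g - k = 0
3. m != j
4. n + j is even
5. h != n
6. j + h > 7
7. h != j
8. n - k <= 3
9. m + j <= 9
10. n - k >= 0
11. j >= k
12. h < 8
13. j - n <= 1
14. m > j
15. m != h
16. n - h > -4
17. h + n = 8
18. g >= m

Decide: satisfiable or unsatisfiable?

Constraints 1, 14, and 18 give j < m, m ≤ g, g ≤ j. Chaining: j < m ≤ g ≤ j, which forces j < j — impossible.

Unsatisfiable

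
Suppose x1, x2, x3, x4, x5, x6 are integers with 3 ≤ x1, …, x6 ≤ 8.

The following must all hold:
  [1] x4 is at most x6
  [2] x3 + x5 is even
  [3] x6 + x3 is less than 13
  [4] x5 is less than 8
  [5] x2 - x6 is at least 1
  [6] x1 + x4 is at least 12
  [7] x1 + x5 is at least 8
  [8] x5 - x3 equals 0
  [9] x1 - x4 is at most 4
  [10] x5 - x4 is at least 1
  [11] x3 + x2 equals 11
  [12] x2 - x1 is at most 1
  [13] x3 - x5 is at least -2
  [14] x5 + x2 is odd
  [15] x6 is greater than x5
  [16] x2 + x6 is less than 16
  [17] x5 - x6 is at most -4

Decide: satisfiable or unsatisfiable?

Unsatisfiable

Constraints 5, 9, 10, 12, and 17 give x4 − x1 ≥ -4, x1 − x2 ≥ -1, x2 − x6 ≥ 1, x6 − x5 ≥ 4, x5 − x4 ≥ 1.
Adding all 5 inequalities: the left sides telescope to 0, and the right sides sum to (-4) + (-1) + 1 + 4 + 1 = 1. So 0 ≥ 1, which is false.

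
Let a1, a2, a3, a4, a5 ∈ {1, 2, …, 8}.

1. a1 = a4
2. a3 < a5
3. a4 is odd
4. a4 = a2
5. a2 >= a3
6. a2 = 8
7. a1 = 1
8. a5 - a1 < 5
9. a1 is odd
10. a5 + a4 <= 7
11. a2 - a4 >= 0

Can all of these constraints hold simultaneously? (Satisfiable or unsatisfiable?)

Unsatisfiable

Constraint 7 fixes a1 = 1 and constraint 6 fixes a2 = 8. Constraints 1 and 4 give a1 = a4 = a2, so a1 = a2. But 1 ≠ 8 — contradiction.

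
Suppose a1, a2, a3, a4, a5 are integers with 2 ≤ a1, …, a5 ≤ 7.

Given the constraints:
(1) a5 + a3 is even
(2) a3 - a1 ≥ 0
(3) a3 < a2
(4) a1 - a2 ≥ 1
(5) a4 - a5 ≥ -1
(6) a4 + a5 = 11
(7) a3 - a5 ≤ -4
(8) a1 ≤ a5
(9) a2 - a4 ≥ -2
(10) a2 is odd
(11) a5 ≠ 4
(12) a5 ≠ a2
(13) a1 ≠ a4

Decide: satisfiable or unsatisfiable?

Unsatisfiable

Constraints 2, 4, 5, 7, and 9 give a1 − a2 ≥ 1, a2 − a4 ≥ -2, a4 − a5 ≥ -1, a5 − a3 ≥ 4, a3 − a1 ≥ 0.
Adding all 5 inequalities: the left sides telescope to 0, and the right sides sum to 1 + (-2) + (-1) + 4 + 0 = 2. So 0 ≥ 2, which is false.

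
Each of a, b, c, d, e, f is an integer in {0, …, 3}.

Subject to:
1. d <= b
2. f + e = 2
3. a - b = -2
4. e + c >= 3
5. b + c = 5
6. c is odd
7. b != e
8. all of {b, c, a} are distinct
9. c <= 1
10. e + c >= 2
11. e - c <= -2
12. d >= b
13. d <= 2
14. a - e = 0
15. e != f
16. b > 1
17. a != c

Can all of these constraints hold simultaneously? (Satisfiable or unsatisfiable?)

Unsatisfiable

From constraints 12 and 13: b ≤ d ≤ 2. From constraint 9: c ≤ 1. Hence b + c ≤ 3. But constraint 5 requires b + c = 5, and 5 > 3. Contradiction.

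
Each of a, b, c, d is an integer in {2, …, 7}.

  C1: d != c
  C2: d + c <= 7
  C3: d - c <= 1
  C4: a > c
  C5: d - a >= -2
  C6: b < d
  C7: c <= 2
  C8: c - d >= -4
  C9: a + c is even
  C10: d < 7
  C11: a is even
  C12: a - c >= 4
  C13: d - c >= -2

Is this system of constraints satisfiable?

Constraints 3, 5, and 12 give a − c ≥ 4, c − d ≥ -1, d − a ≥ -2.
Adding all 3 inequalities: the left sides telescope to 0, and the right sides sum to 4 + (-1) + (-2) = 1. So 0 ≥ 1, which is false.

Unsatisfiable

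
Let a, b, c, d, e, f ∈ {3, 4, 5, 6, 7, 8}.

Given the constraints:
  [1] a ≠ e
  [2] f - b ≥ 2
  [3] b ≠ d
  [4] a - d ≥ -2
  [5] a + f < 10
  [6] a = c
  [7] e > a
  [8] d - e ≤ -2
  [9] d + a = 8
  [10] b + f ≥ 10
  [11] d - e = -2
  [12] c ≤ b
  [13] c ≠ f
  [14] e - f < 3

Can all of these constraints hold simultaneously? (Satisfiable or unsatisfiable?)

Take a = 3, b = 4, c = 3, d = 5, e = 7, f = 6. Then constraint 2: f - b = 2; constraint 4: a - d = -2, and every other listed constraint is also met.

Satisfiable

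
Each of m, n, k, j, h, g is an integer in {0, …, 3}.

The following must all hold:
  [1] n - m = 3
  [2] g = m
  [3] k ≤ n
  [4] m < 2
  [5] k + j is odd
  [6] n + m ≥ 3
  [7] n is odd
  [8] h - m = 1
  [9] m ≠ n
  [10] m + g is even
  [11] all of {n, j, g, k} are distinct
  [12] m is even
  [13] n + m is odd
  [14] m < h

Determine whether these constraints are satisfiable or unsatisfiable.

Setting (m, n, k, j, h, g) = (0, 3, 1, 2, 1, 0) satisfies everything: constraint 1: n - m = 3; constraint 6: n + m = 3; constraint 8: h - m = 1, and the others follow.

Satisfiable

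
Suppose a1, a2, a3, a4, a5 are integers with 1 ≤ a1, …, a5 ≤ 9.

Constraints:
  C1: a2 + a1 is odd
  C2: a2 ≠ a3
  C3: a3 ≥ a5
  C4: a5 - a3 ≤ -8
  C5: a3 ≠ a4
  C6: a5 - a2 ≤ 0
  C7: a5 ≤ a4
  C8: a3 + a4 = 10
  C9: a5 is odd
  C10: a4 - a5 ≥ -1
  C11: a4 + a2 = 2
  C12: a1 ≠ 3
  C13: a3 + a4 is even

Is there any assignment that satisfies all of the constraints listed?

Try a1 = 8, a2 = 1, a3 = 9, a4 = 1, a5 = 1.
Check constraint 4: a5 - a3 = -8; constraint 6: a5 - a2 = 0. The remaining constraints are straightforward to verify.

Satisfiable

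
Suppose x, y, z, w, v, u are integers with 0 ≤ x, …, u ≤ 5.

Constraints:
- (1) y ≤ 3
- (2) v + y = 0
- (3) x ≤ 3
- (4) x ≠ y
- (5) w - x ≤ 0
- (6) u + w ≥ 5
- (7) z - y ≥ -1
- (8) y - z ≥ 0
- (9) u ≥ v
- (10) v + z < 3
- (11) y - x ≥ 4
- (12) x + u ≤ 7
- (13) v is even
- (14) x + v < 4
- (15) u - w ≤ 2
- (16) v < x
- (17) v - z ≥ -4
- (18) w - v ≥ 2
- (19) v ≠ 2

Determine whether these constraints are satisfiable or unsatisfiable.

Unsatisfiable

Constraints 5, 7, 11, 17, and 18 give w − v ≥ 2, v − z ≥ -4, z − y ≥ -1, y − x ≥ 4, x − w ≥ 0.
Adding all 5 inequalities: the left sides telescope to 0, and the right sides sum to 2 + (-4) + (-1) + 4 + 0 = 1. So 0 ≥ 1, which is false.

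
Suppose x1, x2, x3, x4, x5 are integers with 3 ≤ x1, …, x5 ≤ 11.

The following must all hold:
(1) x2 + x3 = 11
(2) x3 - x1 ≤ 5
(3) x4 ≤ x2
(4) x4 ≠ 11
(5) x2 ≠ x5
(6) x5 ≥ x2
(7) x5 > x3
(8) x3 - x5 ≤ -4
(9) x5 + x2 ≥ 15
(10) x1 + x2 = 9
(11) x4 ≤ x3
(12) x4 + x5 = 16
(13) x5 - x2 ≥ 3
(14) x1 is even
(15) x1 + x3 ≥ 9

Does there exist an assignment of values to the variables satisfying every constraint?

Satisfiable

Setting (x1, x2, x3, x4, x5) = (4, 5, 6, 5, 11) satisfies everything: constraint 1: x2 + x3 = 11; constraint 2: x3 - x1 = 2; constraint 8: x3 - x5 = -5, and the others follow.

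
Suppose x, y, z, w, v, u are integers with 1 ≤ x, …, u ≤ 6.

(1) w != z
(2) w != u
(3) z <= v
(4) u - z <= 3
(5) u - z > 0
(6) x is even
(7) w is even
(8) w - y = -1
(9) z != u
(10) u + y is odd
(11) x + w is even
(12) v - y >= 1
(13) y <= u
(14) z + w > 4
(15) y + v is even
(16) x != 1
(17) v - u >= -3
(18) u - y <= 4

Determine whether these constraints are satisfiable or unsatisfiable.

One satisfying assignment is x = 2, y = 3, z = 3, w = 2, v = 5, u = 6.
For the less obvious constraints — constraint 4: u - z = 3; constraint 5: u - z = 3; constraint 8: w - y = -1 — and the others hold by inspection.

Satisfiable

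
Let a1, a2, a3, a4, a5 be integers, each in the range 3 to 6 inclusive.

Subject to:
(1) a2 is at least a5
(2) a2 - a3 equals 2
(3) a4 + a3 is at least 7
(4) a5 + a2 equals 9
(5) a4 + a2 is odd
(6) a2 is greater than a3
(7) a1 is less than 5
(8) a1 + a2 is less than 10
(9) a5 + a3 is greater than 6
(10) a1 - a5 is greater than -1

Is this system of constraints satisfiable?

Take a1 = 3, a2 = 6, a3 = 4, a4 = 5, a5 = 3. Then constraint 2: a2 - a3 = 2; constraint 3: a4 + a3 = 9, and every other listed constraint is also met.

Satisfiable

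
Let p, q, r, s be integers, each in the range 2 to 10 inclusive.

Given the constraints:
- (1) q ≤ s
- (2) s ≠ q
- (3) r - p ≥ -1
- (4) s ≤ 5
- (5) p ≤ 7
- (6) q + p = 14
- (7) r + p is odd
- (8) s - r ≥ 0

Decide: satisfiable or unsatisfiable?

Unsatisfiable

From constraints 1 and 4: q ≤ s ≤ 5. From constraint 5: p ≤ 7. Hence q + p ≤ 12. But constraint 6 requires q + p = 14, and 14 > 12. Contradiction.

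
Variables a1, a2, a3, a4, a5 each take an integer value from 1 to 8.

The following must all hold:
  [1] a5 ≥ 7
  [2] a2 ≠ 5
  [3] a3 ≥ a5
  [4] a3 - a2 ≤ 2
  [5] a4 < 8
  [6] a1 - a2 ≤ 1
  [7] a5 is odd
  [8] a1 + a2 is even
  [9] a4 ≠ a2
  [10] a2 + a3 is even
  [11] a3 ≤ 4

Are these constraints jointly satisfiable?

From constraint 1: a5 ≥ 7. From constraints 3 and 11: a5 ≤ a3 and a3 ≤ 4, so a5 ≤ 4. But 4 < 7, so no value of a5 works.

Unsatisfiable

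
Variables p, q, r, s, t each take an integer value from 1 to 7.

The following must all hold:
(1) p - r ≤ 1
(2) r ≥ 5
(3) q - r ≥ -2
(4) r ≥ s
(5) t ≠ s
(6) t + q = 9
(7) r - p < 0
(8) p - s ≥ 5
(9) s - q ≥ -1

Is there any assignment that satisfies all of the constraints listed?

Unsatisfiable

Constraints 1, 3, 8, and 9 give p − s ≥ 5, s − q ≥ -1, q − r ≥ -2, r − p ≥ -1.
Adding all 4 inequalities: the left sides telescope to 0, and the right sides sum to 5 + (-1) + (-2) + (-1) = 1. So 0 ≥ 1, which is false.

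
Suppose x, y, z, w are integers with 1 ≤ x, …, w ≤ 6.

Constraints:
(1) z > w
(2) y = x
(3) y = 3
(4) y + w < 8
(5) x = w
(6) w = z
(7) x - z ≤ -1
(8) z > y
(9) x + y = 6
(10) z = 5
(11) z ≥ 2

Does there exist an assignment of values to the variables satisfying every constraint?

Unsatisfiable

Constraint 3 fixes y = 3 and constraint 10 fixes z = 5. Constraints 2, 5, and 6 give y = x = w = z, so y = z. But 3 ≠ 5 — contradiction.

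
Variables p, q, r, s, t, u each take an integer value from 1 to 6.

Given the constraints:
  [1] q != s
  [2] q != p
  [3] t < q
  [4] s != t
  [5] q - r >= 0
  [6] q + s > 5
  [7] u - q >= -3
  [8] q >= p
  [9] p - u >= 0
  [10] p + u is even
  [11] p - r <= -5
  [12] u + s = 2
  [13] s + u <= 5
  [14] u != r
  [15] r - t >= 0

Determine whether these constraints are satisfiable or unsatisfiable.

Unsatisfiable

Constraints 5, 7, 9, and 11 give p − u ≥ 0, u − q ≥ -3, q − r ≥ 0, r − p ≥ 5.
Adding all 4 inequalities: the left sides telescope to 0, and the right sides sum to 0 + (-3) + 0 + 5 = 2. So 0 ≥ 2, which is false.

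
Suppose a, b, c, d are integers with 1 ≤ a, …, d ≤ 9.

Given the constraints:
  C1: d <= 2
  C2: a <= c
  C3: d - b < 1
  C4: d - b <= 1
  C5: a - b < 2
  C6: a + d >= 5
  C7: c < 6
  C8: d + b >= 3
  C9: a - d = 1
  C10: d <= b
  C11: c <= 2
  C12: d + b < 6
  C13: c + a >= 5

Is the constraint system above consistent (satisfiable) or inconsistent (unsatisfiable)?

Unsatisfiable

From constraints 2 and 11: a ≤ c ≤ 2. From constraint 1: d ≤ 2. Hence a + d ≤ 4. But constraint 6 requires a + d ≥ 5, and 5 > 4. Contradiction.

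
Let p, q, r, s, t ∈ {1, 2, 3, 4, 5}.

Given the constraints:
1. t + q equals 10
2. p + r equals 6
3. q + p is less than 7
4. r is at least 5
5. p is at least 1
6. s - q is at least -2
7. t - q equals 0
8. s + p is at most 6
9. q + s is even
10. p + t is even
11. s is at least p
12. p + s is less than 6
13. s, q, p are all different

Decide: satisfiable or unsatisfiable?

Satisfiable

Take p = 1, q = 5, r = 5, s = 3, t = 5. Then constraint 1: t + q = 10; constraint 2: p + r = 6; constraint 3: q + p = 6, and every other listed constraint is also met.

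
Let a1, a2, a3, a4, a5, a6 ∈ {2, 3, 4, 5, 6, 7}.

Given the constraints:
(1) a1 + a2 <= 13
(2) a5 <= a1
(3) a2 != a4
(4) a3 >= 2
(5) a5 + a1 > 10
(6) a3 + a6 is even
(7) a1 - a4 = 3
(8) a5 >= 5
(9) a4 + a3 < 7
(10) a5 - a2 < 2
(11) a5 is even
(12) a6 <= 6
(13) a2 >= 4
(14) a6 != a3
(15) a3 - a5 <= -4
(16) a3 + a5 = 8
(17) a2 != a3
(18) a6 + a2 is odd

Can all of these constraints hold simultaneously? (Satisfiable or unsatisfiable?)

Try a1 = 7, a2 = 5, a3 = 2, a4 = 4, a5 = 6, a6 = 4.
Check constraint 1: a1 + a2 = 12; constraint 5: a5 + a1 = 13. The remaining constraints are straightforward to verify.

Satisfiable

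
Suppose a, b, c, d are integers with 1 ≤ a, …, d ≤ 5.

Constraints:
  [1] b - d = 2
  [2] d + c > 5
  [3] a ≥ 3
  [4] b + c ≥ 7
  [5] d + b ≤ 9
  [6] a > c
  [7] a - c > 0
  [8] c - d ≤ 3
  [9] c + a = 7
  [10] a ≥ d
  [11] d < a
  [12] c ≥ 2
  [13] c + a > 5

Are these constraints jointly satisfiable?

Satisfiable

One satisfying assignment is a = 4, b = 5, c = 3, d = 3.
For the less obvious constraints — constraint 1: b - d = 2; constraint 2: d + c = 6; constraint 4: b + c = 8 — and the others hold by inspection.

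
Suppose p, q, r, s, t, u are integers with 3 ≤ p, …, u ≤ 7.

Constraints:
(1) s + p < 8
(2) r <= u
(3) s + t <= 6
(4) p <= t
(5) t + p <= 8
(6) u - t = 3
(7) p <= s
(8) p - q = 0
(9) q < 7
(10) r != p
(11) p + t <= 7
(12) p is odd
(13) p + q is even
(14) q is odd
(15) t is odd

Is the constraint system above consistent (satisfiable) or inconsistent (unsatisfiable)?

Satisfiable

Take p = 3, q = 3, r = 4, s = 3, t = 3, u = 6. Then constraint 1: s + p = 6; constraint 3: s + t = 6, and every other listed constraint is also met.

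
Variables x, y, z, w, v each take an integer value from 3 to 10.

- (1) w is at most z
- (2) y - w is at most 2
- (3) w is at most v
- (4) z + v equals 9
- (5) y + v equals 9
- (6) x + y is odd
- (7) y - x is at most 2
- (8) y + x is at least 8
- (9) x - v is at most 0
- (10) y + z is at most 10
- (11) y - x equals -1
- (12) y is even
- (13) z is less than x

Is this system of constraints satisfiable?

One satisfying assignment is x = 5, y = 4, z = 4, w = 4, v = 5.
For the less obvious constraints — constraint 2: y - w = 0; constraint 4: z + v = 9; constraint 5: y + v = 9 — and the others hold by inspection.

Satisfiable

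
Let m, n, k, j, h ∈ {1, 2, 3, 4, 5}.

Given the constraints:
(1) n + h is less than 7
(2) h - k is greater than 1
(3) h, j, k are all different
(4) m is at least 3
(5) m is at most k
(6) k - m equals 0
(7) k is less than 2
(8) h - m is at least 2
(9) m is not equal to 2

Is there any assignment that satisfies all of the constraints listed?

Unsatisfiable

From constraints 4 and 5: k ≥ m and m ≥ 3, so k ≥ 3. From constraint 7: k ≤ 1. But 1 < 3, so no value of k works.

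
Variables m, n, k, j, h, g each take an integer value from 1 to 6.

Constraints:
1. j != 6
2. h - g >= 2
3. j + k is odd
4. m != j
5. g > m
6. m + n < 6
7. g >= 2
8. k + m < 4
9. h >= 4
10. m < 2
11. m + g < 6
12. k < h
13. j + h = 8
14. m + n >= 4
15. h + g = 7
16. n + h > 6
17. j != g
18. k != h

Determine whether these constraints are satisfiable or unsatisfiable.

Satisfiable

One satisfying assignment is m = 1, n = 3, k = 2, j = 3, h = 5, g = 2.
For the less obvious constraints — constraint 2: h - g = 3; constraint 6: m + n = 4 — and the others hold by inspection.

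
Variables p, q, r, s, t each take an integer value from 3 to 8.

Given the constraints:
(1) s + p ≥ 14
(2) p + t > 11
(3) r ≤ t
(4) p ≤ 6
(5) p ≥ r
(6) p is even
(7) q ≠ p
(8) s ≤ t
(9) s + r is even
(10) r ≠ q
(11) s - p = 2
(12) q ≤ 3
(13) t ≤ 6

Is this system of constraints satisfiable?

Unsatisfiable

From constraints 8 and 13: s ≤ t ≤ 6. From constraint 4: p ≤ 6. Hence s + p ≤ 12. But constraint 1 requires s + p ≥ 14, and 14 > 12. Contradiction.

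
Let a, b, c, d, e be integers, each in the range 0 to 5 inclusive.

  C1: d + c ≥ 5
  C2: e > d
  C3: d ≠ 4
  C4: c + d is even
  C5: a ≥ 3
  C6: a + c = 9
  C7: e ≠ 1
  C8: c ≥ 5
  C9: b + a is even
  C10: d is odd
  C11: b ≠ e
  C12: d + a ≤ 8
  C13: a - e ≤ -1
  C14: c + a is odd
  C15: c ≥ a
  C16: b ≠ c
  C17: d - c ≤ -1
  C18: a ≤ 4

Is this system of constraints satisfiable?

Satisfiable

One satisfying assignment is a = 4, b = 2, c = 5, d = 3, e = 5.
For the less obvious constraints — constraint 1: d + c = 8; constraint 6: a + c = 9; constraint 12: d + a = 7 — and the others hold by inspection.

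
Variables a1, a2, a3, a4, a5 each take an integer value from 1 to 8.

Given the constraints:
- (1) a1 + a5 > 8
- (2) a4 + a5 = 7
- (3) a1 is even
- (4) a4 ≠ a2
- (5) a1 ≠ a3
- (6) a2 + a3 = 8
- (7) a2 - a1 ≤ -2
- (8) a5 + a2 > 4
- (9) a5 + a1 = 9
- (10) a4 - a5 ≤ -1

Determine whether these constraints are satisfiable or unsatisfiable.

Satisfiable

Try a1 = 4, a2 = 1, a3 = 7, a4 = 2, a5 = 5.
Check constraint 1: a1 + a5 = 9; constraint 2: a4 + a5 = 7; constraint 6: a2 + a3 = 8. The remaining constraints are straightforward to verify.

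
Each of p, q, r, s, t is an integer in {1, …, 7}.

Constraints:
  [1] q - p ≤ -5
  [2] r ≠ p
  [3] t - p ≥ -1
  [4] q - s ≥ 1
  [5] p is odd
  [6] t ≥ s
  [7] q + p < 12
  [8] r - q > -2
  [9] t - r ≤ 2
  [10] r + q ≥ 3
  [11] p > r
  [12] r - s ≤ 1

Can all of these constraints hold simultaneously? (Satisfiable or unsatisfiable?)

Constraints 1, 3, 4, 9, and 12 give s − r ≥ -1, r − t ≥ -2, t − p ≥ -1, p − q ≥ 5, q − s ≥ 1.
Adding all 5 inequalities: the left sides telescope to 0, and the right sides sum to (-1) + (-2) + (-1) + 5 + 1 = 2. So 0 ≥ 2, which is false.

Unsatisfiable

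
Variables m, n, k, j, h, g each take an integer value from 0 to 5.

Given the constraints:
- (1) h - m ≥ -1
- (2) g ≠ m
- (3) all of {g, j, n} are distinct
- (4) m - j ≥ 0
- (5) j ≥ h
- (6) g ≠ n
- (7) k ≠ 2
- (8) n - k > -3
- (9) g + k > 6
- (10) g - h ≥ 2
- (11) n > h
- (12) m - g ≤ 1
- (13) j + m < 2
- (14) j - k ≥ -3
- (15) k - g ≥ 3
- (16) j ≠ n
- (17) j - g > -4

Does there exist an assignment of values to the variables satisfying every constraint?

Unsatisfiable

Constraints 1, 4, 10, 14, and 15 give h − m ≥ -1, m − j ≥ 0, j − k ≥ -3, k − g ≥ 3, g − h ≥ 2.
Adding all 5 inequalities: the left sides telescope to 0, and the right sides sum to (-1) + 0 + (-3) + 3 + 2 = 1. So 0 ≥ 1, which is false.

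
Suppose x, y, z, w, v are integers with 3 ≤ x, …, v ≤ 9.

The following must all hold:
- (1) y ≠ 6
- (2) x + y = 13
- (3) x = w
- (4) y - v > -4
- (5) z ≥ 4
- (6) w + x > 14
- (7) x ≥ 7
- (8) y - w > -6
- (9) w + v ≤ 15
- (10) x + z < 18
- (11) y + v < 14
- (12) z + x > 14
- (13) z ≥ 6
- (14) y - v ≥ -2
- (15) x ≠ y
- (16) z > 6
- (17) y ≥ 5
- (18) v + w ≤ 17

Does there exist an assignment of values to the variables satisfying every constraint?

The assignment x = 8, y = 5, z = 8, w = 8, v = 6 works:
  constraint 2 holds since x + y = 13.
  constraint 4 holds since y - v = -1.
  constraint 6 holds since w + x = 16.
The rest check out directly.

Satisfiable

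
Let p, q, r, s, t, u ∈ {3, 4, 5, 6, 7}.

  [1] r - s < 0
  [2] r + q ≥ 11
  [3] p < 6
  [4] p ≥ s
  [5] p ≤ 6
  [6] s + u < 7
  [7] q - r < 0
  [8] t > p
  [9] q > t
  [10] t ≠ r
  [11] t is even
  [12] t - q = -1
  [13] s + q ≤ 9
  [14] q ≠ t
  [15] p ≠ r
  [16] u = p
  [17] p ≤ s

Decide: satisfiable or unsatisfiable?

Unsatisfiable

Constraints 1, 4, 7, 8, and 9 give r < s, s ≤ p, p < t, t < q, q < r. Chaining: r < s ≤ p < t < q < r, which forces r < r — impossible.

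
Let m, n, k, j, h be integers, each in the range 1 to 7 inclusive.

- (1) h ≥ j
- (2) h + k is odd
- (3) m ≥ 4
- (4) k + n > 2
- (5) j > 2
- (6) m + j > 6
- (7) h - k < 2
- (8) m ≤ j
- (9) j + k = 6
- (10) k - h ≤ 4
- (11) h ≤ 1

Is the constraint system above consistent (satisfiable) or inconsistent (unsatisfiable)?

From constraints 3 and 8: j ≥ m and m ≥ 4, so j ≥ 4. From constraints 1 and 11: j ≤ h and h ≤ 1, so j ≤ 1. But 1 < 4, so no value of j works.

Unsatisfiable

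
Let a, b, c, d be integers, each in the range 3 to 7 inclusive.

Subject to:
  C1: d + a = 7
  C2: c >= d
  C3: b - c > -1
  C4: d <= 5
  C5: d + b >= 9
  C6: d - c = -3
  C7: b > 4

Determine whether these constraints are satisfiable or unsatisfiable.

Satisfiable

Setting (a, b, c, d) = (4, 6, 6, 3) satisfies everything: constraint 1: d + a = 7; constraint 3: b - c = 0, and the others follow.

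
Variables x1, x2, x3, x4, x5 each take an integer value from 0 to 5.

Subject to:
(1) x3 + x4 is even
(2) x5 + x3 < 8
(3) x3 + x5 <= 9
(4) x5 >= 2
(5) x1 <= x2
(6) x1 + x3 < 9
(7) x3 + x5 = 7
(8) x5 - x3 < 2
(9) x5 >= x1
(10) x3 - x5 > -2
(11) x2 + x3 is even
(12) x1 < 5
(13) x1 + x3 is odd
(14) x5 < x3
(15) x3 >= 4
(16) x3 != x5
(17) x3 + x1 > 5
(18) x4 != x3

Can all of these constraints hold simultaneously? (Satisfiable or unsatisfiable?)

Setting (x1, x2, x3, x4, x5) = (3, 4, 4, 0, 3) satisfies everything: constraint 2: x5 + x3 = 7; constraint 3: x3 + x5 = 7; constraint 6: x1 + x3 = 7, and the others follow.

Satisfiable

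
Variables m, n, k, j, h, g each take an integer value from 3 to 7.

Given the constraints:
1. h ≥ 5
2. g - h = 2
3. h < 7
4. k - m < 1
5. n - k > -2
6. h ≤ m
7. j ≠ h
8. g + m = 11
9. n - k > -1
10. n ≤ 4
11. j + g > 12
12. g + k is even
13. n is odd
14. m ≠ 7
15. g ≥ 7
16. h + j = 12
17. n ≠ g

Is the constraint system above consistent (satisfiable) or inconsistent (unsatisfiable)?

Unsatisfiable

From constraint 15: g ≥ 7. From constraints 1 and 6: m ≥ h ≥ 5. Hence g + m ≥ 12. But constraint 8 requires g + m = 11, and 11 < 12. Contradiction.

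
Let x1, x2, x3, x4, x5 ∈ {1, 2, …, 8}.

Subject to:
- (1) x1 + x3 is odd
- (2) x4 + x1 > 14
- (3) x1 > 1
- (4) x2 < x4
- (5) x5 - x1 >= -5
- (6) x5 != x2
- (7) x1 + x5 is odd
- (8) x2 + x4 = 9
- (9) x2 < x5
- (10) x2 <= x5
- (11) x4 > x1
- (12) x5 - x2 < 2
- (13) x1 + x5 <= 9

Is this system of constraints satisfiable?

Satisfiable

Setting (x1, x2, x3, x4, x5) = (7, 1, 4, 8, 2) satisfies everything: constraint 2: x4 + x1 = 15; constraint 5: x5 - x1 = -5, and the others follow.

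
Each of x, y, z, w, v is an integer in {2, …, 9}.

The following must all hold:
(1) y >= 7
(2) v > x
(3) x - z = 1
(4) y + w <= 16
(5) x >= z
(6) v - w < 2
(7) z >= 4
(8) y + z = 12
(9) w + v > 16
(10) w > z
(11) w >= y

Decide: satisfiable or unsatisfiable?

Satisfiable

Try x = 6, y = 7, z = 5, w = 9, v = 9.
Check constraint 3: x - z = 1; constraint 4: y + w = 16; constraint 6: v - w = 0. The remaining constraints are straightforward to verify.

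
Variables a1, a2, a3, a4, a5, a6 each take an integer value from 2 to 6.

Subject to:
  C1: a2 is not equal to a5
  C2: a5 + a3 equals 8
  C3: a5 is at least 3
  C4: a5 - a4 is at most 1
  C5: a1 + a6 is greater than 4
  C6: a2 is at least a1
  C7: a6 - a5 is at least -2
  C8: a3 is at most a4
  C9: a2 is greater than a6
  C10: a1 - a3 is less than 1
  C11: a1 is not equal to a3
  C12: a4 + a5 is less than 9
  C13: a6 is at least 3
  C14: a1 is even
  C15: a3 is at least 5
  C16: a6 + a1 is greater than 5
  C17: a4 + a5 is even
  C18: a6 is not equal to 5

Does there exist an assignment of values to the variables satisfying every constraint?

Satisfiable

Take a1 = 4, a2 = 6, a3 = 5, a4 = 5, a5 = 3, a6 = 3. Then constraint 2: a5 + a3 = 8; constraint 4: a5 - a4 = -2, and every other listed constraint is also met.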